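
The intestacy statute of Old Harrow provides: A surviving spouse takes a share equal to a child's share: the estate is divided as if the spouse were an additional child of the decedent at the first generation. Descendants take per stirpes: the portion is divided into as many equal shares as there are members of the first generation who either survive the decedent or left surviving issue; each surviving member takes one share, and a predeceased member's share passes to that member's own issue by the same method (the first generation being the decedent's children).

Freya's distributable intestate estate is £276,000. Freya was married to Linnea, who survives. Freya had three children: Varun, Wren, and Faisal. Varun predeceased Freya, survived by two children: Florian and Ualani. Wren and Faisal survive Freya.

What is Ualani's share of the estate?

The spouse counts as an additional share at the children's level, so there are 4 primary shares of £69,000. Linnea takes one such share (£69,000).
The children's combined portion (£207,000) is divided into 3 shares of £69,000: Wren and Faisal each take £69,000; Varun's £69,000 share passes to Varun's issue.
Varun's share (£69,000) is divided into 2 shares of £34,500: Florian and Ualani each take £34,500.

Ualani receives £34,500.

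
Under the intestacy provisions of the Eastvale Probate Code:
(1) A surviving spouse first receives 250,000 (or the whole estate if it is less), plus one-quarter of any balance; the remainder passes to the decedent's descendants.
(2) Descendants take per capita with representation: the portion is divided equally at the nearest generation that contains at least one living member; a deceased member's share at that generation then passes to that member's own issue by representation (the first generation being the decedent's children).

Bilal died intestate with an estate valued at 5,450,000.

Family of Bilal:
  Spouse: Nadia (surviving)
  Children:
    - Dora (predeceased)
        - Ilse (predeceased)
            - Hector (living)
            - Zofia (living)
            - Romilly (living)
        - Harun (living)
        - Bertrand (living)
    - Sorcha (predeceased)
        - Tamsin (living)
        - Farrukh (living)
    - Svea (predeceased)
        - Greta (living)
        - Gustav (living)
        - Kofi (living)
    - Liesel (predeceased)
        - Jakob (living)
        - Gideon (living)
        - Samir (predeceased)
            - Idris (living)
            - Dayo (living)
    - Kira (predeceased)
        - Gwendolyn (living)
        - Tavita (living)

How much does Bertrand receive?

Nadia first takes 250,000, leaving a balance of 5,200,000. Nadia then takes one-quarter of the balance (1,300,000), for a total of 1,550,000. The remaining 3,900,000 passes to the descendants.
No child survives, so the initial division is made at the grandchildren's generation.
The descendants' portion (3,900,000) is divided into 13 shares of 300,000: Harun, Bertrand, Tamsin, Farrukh, Greta, Gustav, Kofi, Jakob, Gideon, Gwendolyn, and Tavita each take 300,000; Ilse's 300,000 share passes to Ilse's issue; Samir's 300,000 share passes to Samir's issue.
Ilse's share (300,000) is divided into 3 shares of 100,000: Hector, Zofia, and Romilly each take 100,000.
Samir's share (300,000) is divided into 2 shares of 150,000: Idris and Dayo each take 150,000.

Bertrand receives 300,000.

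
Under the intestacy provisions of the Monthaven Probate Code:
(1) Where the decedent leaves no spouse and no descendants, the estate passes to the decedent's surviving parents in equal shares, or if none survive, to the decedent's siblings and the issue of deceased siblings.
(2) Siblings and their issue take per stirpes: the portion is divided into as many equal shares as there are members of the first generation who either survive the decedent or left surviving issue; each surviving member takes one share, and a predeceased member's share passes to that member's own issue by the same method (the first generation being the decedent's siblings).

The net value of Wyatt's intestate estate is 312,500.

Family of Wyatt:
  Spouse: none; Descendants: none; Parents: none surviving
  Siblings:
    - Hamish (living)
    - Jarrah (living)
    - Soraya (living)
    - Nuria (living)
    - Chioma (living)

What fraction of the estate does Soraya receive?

Soraya receives 1/5 of the estate.

The entire 312,500 passes to the siblings and their issue.
That amount (312,500) is divided into 5 shares of 62,500: Hamish, Jarrah, Soraya, Nuria, and Chioma each take 62,500.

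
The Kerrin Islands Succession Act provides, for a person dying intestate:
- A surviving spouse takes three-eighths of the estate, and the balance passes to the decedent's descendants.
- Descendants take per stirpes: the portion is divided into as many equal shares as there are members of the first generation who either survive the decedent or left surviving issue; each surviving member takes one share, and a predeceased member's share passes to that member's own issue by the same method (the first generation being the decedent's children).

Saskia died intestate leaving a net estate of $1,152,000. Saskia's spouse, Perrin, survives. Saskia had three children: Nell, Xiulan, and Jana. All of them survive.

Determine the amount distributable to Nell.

Perrin takes three-eighths of $1,152,000 = $432,000. The remaining $720,000 passes to the descendants.
The descendants' portion ($720,000) is divided into 3 shares of $240,000: Nell, Xiulan, and Jana each take $240,000.

Nell receives $240,000.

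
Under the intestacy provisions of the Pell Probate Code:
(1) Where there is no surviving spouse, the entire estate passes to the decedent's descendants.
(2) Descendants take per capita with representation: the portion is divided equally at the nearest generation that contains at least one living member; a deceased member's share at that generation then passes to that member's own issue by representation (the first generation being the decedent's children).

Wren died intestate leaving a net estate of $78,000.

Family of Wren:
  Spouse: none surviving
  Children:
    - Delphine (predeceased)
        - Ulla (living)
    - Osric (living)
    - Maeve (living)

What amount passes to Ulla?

The entire $78,000 passes to the descendants.
That amount ($78,000) is divided into 3 shares of $26,000: Osric and Maeve each take $26,000; Delphine's $26,000 share passes to Delphine's issue.
Delphine's share ($26,000) passes entirely to Ulla.

Ulla receives $26,000.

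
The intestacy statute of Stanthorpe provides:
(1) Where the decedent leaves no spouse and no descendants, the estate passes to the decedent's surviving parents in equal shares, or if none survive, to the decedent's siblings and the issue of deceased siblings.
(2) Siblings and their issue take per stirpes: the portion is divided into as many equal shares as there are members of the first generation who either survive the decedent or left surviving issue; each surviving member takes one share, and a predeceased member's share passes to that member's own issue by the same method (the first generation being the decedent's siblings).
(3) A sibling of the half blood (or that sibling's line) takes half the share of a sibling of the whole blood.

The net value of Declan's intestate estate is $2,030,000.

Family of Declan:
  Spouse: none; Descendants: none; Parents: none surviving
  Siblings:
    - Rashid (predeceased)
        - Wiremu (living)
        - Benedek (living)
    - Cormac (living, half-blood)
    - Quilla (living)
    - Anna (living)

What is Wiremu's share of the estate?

The entire $2,030,000 passes to the siblings and their issue.
Counting each half-blood sibling's line as half a unit, there are 7/2 units in $2,030,000, so one unit is $580,000. Whole-blood lines (Rashid, Quilla, and Anna) take $580,000 each; half-blood lines (Cormac) take $290,000 each.
Rashid's share ($580,000) is divided into 2 shares of $290,000: Wiremu and Benedek each take $290,000.

Wiremu receives $290,000.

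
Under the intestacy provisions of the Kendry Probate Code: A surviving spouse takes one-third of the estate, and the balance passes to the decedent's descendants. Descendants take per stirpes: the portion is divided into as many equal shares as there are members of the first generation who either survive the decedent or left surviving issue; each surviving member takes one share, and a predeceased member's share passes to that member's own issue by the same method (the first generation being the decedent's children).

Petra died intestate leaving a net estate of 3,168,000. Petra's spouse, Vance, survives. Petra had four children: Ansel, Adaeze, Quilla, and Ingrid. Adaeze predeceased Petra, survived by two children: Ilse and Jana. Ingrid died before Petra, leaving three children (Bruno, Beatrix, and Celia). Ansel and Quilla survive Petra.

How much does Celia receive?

Celia receives 176,000.

Vance takes one-third of 3,168,000 = 1,056,000. The remaining 2,112,000 passes to the descendants.
The descendants' portion (2,112,000) is divided into 4 shares of 528,000: Ansel and Quilla each take 528,000; Adaeze's 528,000 share passes to Adaeze's issue; Ingrid's 528,000 share passes to Ingrid's issue.
Adaeze's share (528,000) is divided into 2 shares of 264,000: Ilse and Jana each take 264,000.
Ingrid's share (528,000) is divided into 3 shares of 176,000: Bruno, Beatrix, and Celia each take 176,000.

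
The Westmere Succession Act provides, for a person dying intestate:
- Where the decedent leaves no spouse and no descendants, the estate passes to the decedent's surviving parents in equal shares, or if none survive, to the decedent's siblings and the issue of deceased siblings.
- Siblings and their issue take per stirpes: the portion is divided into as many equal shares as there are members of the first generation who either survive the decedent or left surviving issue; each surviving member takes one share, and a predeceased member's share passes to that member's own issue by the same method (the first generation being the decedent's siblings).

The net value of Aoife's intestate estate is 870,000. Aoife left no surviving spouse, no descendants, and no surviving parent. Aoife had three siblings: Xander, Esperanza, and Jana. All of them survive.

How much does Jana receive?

The entire 870,000 passes to the siblings and their issue.
That amount (870,000) is divided into 3 shares of 290,000: Xander, Esperanza, and Jana each take 290,000.

Jana receives 290,000.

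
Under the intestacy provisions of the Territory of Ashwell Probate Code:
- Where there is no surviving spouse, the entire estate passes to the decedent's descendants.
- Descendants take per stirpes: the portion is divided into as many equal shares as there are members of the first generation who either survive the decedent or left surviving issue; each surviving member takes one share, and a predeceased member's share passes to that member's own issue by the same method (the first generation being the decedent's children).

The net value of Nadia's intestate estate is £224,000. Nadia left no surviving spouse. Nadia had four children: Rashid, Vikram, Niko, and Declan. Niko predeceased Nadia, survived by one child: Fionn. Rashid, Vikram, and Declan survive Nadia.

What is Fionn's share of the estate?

The entire £224,000 passes to the descendants.
That amount (£224,000) is divided into 4 shares of £56,000: Rashid, Vikram, and Declan each take £56,000; Niko's £56,000 share passes to Niko's issue.
Niko's share (£56,000) passes entirely to Fionn.

Fionn receives £56,000.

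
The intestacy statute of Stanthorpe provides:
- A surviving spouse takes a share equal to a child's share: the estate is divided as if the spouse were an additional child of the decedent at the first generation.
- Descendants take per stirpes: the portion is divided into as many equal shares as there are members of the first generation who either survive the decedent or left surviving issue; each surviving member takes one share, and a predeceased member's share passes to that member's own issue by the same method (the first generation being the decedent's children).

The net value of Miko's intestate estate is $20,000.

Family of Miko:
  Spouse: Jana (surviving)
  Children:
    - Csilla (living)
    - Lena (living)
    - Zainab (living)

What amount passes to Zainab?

The spouse counts as an additional share at the children's level, so there are 4 primary shares of $5,000. Jana takes one such share ($5,000).
The children's combined portion ($15,000) is divided into 3 shares of $5,000: Csilla, Lena, and Zainab each take $5,000.

Zainab receives $5,000.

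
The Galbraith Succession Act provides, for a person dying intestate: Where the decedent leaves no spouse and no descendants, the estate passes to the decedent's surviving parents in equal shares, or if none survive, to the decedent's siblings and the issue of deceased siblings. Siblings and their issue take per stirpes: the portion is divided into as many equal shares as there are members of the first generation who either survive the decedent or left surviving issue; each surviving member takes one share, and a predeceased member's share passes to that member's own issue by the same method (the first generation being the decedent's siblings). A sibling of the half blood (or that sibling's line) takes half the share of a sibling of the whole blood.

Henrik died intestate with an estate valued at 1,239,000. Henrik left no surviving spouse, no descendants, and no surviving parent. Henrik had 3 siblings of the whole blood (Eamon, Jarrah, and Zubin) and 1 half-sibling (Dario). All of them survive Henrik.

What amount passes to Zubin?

Zubin receives 354,000.

The entire 1,239,000 passes to the siblings and their issue.
Counting each half-blood sibling's line as half a unit, there are 7/2 units in 1,239,000, so one unit is 354,000. Whole-blood lines (Eamon, Jarrah, and Zubin) take 354,000 each; half-blood lines (Dario) take 177,000 each.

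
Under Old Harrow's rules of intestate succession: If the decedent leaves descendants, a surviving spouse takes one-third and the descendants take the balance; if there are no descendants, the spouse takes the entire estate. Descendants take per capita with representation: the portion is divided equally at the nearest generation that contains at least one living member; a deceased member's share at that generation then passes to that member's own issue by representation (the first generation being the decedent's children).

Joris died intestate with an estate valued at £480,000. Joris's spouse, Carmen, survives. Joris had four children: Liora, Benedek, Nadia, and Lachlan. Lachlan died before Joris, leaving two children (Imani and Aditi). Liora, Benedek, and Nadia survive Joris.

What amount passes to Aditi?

Aditi receives £40,000.

Carmen takes one-third of £480,000 = £160,000. The remaining £320,000 passes to the descendants.
The descendants' portion (£320,000) is divided into 4 shares of £80,000: Liora, Benedek, and Nadia each take £80,000; Lachlan's £80,000 share passes to Lachlan's issue.
Lachlan's share (£80,000) is divided into 2 shares of £40,000: Imani and Aditi each take £40,000.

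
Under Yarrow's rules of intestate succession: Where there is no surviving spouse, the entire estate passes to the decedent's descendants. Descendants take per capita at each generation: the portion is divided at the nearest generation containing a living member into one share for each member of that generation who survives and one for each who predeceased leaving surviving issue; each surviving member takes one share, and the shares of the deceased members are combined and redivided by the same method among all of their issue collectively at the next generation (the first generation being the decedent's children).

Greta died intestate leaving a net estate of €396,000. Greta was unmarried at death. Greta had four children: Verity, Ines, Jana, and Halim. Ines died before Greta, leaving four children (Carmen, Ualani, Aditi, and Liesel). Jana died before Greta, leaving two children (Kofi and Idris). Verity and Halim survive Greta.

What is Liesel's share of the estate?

Liesel receives €33,000.

The entire €396,000 passes to the descendants.
That amount (€396,000) is divided at the children's generation into 4 shares of €99,000. Verity and Halim each take €99,000. The 2 shares of the deceased (Ines and Jana) are combined into a pool of €198,000.
That pool (€198,000) is divided at the grandchildren's generation equally among Carmen, Ualani, Aditi, Liesel, Kofi, and Idris: €33,000 each.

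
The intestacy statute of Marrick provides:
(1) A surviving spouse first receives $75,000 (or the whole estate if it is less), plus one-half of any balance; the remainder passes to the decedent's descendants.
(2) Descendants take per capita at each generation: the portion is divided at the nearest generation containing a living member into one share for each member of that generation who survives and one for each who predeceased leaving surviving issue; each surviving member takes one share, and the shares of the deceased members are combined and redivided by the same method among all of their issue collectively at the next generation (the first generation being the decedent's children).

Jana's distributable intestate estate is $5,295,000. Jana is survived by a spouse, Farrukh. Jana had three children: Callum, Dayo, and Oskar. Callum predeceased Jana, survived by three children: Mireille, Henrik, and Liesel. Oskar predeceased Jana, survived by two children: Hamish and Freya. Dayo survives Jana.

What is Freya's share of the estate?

Freya receives $348,000.

Farrukh first takes $75,000, leaving a balance of $5,220,000. Farrukh then takes one-half of the balance ($2,610,000), for a total of $2,685,000. The remaining $2,610,000 passes to the descendants.
The descendants' portion ($2,610,000) is divided at the children's generation into 3 shares of $870,000. Dayo takes $870,000. The 2 shares of the deceased (Callum and Oskar) are combined into a pool of $1,740,000.
That pool ($1,740,000) is divided at the grandchildren's generation equally among Mireille, Henrik, Liesel, Hamish, and Freya: $348,000 each.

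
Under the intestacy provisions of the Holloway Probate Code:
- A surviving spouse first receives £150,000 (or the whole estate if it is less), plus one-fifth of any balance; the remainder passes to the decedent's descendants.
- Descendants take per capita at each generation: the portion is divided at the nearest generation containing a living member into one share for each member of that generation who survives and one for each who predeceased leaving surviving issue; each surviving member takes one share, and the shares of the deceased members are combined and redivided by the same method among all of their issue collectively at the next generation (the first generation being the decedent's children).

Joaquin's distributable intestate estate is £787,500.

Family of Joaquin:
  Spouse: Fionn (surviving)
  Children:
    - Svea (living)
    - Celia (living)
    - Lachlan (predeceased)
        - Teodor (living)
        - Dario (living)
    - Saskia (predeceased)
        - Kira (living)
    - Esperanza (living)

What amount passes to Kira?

Kira receives £68,000.

Fionn first takes £150,000, leaving a balance of £637,500. Fionn then takes one-fifth of the balance (£127,500), for a total of £277,500. The remaining £510,000 passes to the descendants.
The descendants' portion (£510,000) is divided at the children's generation into 5 shares of £102,000. Svea, Celia, and Esperanza each take £102,000. The 2 shares of the deceased (Lachlan and Saskia) are combined into a pool of £204,000.
That pool (£204,000) is divided at the grandchildren's generation equally among Teodor, Dario, and Kira: £68,000 each.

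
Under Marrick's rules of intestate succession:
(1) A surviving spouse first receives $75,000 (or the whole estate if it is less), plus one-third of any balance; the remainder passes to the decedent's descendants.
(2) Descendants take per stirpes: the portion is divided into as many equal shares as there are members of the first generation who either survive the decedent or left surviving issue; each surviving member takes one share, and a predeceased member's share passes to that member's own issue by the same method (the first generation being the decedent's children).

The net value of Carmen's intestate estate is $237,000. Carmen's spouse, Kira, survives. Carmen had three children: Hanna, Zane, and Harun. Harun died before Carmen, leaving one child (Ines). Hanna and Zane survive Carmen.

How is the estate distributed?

Kira first takes $75,000, leaving a balance of $162,000. Kira then takes one-third of the balance ($54,000), for a total of $129,000. The remaining $108,000 passes to the descendants.
The descendants' portion ($108,000) is divided into 3 shares of $36,000: Hanna and Zane each take $36,000; Harun's $36,000 share passes to Harun's issue.
Harun's share ($36,000) passes entirely to Ines.

Kira: $129,000; Hanna: $36,000; Zane: $36,000; Ines: $36,000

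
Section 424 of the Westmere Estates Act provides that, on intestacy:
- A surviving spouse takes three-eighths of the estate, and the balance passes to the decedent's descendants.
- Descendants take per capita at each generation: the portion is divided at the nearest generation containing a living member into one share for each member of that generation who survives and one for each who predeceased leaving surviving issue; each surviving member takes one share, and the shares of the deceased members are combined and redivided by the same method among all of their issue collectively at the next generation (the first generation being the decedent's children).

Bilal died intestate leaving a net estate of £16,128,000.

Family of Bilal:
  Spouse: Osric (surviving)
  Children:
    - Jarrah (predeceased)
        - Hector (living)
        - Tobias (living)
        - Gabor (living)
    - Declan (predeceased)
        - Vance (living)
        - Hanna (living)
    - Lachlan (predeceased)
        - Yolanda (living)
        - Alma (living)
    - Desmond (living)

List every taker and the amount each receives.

Osric: £6,048,000; Hector: £1,080,000; Tobias: £1,080,000; Gabor: £1,080,000; Vance: £1,080,000; Hanna: £1,080,000; Yolanda: £1,080,000; Alma: £1,080,000; Desmond: £2,520,000

Osric takes three-eighths of £16,128,000 = £6,048,000. The remaining £10,080,000 passes to the descendants.
The descendants' portion (£10,080,000) is divided at the children's generation into 4 shares of £2,520,000. Desmond takes £2,520,000. The 3 shares of the deceased (Jarrah, Declan, and Lachlan) are combined into a pool of £7,560,000.
That pool (£7,560,000) is divided at the grandchildren's generation equally among Hector, Tobias, Gabor, Vance, Hanna, Yolanda, and Alma: £1,080,000 each.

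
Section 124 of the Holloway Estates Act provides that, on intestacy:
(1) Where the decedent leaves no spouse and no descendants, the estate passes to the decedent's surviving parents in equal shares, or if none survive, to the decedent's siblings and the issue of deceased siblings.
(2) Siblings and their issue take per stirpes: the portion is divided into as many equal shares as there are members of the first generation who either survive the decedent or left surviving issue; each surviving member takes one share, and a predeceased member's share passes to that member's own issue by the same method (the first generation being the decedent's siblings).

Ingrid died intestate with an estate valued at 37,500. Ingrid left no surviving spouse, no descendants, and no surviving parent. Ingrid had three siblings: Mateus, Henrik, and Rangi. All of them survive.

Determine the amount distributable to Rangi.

The entire 37,500 passes to the siblings and their issue.
That amount (37,500) is divided into 3 shares of 12,500: Mateus, Henrik, and Rangi each take 12,500.

Rangi receives 12,500.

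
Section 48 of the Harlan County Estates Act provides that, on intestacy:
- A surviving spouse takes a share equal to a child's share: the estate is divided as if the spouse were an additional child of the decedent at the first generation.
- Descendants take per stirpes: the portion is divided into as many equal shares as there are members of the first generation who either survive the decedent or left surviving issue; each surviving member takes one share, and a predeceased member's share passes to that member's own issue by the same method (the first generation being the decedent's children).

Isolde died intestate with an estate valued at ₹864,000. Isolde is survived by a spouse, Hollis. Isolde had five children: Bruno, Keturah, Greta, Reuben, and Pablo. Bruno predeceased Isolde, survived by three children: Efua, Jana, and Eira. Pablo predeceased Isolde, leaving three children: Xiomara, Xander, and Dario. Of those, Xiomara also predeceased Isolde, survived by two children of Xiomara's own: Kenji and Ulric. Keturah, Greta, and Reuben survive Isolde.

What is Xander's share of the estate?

Xander receives ₹48,000.

The spouse counts as an additional share at the children's level, so there are 6 primary shares of ₹144,000. Hollis takes one such share (₹144,000).
The children's combined portion (₹720,000) is divided into 5 shares of ₹144,000: Keturah, Greta, and Reuben each take ₹144,000; Bruno's ₹144,000 share passes to Bruno's issue; Pablo's ₹144,000 share passes to Pablo's issue.
Bruno's share (₹144,000) is divided into 3 shares of ₹48,000: Efua, Jana, and Eira each take ₹48,000.
Pablo's share (₹144,000) is divided into 3 shares of ₹48,000: Xander and Dario each take ₹48,000; Xiomara's ₹48,000 share passes to Xiomara's issue.
Xiomara's share (₹48,000) is divided into 2 shares of ₹24,000: Kenji and Ulric each take ₹24,000.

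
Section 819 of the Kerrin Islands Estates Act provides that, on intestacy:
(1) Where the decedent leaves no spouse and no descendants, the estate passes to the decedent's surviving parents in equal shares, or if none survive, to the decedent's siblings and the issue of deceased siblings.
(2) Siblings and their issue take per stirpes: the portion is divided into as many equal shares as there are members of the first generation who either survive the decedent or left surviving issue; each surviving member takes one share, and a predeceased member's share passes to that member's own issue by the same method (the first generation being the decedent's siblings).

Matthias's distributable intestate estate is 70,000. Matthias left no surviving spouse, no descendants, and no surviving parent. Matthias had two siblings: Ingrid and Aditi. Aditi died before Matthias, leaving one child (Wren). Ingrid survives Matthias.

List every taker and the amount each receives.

The entire 70,000 passes to the siblings and their issue.
That amount (70,000) is divided into 2 shares of 35,000: Ingrid takes 35,000; Aditi's 35,000 share passes to Aditi's issue.
Aditi's share (35,000) passes entirely to Wren.

Ingrid: 35,000; Wren: 35,000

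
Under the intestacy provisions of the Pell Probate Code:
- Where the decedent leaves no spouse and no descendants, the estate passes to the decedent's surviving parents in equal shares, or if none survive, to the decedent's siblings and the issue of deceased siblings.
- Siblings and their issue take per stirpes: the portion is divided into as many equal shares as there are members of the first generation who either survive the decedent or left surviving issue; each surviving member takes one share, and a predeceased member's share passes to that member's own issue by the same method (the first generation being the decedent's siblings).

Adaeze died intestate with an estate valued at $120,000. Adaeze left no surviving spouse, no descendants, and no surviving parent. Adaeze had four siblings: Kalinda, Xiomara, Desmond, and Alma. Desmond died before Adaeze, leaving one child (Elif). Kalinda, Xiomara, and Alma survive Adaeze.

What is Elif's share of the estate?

The entire $120,000 passes to the siblings and their issue.
That amount ($120,000) is divided into 4 shares of $30,000: Kalinda, Xiomara, and Alma each take $30,000; Desmond's $30,000 share passes to Desmond's issue.
Desmond's share ($30,000) passes entirely to Elif.

Elif receives $30,000.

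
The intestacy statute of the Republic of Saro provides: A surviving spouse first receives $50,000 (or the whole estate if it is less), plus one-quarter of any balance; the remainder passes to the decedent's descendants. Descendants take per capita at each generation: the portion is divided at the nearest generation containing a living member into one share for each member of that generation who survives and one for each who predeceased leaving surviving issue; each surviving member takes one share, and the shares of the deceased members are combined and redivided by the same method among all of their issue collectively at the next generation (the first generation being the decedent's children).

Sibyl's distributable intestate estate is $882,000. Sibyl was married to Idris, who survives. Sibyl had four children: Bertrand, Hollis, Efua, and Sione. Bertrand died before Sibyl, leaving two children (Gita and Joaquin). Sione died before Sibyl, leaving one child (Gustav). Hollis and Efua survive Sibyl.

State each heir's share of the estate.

Idris first takes $50,000, leaving a balance of $832,000. Idris then takes one-quarter of the balance ($208,000), for a total of $258,000. The remaining $624,000 passes to the descendants.
The descendants' portion ($624,000) is divided at the children's generation into 4 shares of $156,000. Hollis and Efua each take $156,000. The 2 shares of the deceased (Bertrand and Sione) are combined into a pool of $312,000.
That pool ($312,000) is divided at the grandchildren's generation equally among Gita, Joaquin, and Gustav: $104,000 each.

Idris: $258,000; Gita: $104,000; Joaquin: $104,000; Hollis: $156,000; Efua: $156,000; Gustav: $104,000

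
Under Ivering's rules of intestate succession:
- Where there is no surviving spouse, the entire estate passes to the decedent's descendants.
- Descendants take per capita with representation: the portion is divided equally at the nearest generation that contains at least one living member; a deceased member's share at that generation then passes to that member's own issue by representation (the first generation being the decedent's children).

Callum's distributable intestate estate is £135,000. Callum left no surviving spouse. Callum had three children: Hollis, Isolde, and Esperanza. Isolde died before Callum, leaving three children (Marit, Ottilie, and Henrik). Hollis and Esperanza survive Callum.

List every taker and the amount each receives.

Hollis: £45,000; Marit: £15,000; Ottilie: £15,000; Henrik: £15,000; Esperanza: £45,000

The entire £135,000 passes to the descendants.
That amount (£135,000) is divided into 3 shares of £45,000: Hollis and Esperanza each take £45,000; Isolde's £45,000 share passes to Isolde's issue.
Isolde's share (£45,000) is divided into 3 shares of £15,000: Marit, Ottilie, and Henrik each take £15,000.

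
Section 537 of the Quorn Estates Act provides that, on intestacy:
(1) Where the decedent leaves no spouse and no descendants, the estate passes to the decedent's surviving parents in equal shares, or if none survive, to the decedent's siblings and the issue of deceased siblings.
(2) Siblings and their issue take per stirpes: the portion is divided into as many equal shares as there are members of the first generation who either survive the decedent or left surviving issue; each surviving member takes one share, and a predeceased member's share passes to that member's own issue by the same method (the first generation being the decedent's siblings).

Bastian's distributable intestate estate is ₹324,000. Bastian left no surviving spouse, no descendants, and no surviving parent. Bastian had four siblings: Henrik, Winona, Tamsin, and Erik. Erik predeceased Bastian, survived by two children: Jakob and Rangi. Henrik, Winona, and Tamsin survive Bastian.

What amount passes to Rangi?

The entire ₹324,000 passes to the siblings and their issue.
That amount (₹324,000) is divided into 4 shares of ₹81,000: Henrik, Winona, and Tamsin each take ₹81,000; Erik's ₹81,000 share passes to Erik's issue.
Erik's share (₹81,000) is divided into 2 shares of ₹40,500: Jakob and Rangi each take ₹40,500.

Rangi receives ₹40,500.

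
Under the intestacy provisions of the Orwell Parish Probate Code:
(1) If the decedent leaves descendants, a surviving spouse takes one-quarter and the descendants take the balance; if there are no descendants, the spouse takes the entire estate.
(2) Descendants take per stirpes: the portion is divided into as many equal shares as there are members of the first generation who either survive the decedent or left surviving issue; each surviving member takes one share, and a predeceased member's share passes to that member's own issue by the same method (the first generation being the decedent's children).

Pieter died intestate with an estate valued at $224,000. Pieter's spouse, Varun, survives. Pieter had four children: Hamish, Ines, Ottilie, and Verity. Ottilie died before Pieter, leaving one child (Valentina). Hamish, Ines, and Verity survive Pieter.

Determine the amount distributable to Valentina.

Varun takes one-quarter of $224,000 = $56,000. The remaining $168,000 passes to the descendants.
The descendants' portion ($168,000) is divided into 4 shares of $42,000: Hamish, Ines, and Verity each take $42,000; Ottilie's $42,000 share passes to Ottilie's issue.
Ottilie's share ($42,000) passes entirely to Valentina.

Valentina receives $42,000.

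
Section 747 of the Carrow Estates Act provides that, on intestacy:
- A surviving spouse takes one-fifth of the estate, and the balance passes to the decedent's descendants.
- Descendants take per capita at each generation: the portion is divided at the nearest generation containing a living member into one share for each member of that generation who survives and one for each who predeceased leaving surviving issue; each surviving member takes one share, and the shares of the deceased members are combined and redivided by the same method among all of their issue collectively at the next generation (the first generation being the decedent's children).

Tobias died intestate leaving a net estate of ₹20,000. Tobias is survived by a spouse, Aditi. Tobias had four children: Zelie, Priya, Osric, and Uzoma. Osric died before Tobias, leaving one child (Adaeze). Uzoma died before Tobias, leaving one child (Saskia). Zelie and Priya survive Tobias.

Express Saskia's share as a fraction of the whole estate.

Saskia receives 1/5 of the estate.

Aditi takes one-fifth of ₹20,000 = ₹4,000. The remaining ₹16,000 passes to the descendants.
The descendants' portion (₹16,000) is divided at the children's generation into 4 shares of ₹4,000. Zelie and Priya each take ₹4,000. The 2 shares of the deceased (Osric and Uzoma) are combined into a pool of ₹8,000.
That pool (₹8,000) is divided at the grandchildren's generation equally among Adaeze and Saskia: ₹4,000 each.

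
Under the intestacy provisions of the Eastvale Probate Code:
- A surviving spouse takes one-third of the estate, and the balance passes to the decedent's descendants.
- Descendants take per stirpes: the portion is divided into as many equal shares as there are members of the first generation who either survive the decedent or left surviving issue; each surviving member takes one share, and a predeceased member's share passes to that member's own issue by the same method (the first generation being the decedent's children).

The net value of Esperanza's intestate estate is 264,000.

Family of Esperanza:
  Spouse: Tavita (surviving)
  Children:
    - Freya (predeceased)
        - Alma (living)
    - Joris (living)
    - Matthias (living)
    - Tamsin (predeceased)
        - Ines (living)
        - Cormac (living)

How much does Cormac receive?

Tavita takes one-third of 264,000 = 88,000. The remaining 176,000 passes to the descendants.
The descendants' portion (176,000) is divided into 4 shares of 44,000: Joris and Matthias each take 44,000; Freya's 44,000 share passes to Freya's issue; Tamsin's 44,000 share passes to Tamsin's issue.
Freya's share (44,000) passes entirely to Alma.
Tamsin's share (44,000) is divided into 2 shares of 22,000: Ines and Cormac each take 22,000.

Cormac receives 22,000.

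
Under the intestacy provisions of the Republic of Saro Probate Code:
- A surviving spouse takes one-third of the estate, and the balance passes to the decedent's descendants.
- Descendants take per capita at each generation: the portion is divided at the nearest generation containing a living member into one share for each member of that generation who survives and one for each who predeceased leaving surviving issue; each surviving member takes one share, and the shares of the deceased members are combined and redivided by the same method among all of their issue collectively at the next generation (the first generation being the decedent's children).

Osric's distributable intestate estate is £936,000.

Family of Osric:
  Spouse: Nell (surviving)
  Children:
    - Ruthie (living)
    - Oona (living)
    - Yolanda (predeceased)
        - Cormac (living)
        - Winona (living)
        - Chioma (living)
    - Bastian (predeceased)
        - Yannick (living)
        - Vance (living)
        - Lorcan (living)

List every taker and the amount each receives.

Nell takes one-third of £936,000 = £312,000. The remaining £624,000 passes to the descendants.
The descendants' portion (£624,000) is divided at the children's generation into 4 shares of £156,000. Ruthie and Oona each take £156,000. The 2 shares of the deceased (Yolanda and Bastian) are combined into a pool of £312,000.
That pool (£312,000) is divided at the grandchildren's generation equally among Cormac, Winona, Chioma, Yannick, Vance, and Lorcan: £52,000 each.

Nell: £312,000; Ruthie: £156,000; Oona: £156,000; Cormac: £52,000; Winona: £52,000; Chioma: £52,000; Yannick: £52,000; Vance: £52,000; Lorcan: £52,000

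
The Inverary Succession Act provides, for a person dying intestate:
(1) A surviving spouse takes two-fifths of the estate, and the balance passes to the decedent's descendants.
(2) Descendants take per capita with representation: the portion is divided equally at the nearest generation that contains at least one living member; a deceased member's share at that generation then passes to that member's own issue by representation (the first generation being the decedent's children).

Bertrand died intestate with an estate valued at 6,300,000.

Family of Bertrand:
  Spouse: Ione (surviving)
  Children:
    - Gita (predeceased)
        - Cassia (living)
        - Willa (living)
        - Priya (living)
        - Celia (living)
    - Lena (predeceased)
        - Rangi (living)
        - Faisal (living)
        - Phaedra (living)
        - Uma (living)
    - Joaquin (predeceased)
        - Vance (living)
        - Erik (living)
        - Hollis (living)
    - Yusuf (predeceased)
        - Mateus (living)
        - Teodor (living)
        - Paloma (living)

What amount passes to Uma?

Uma receives 270,000.

Ione takes two-fifths of 6,300,000 = 2,520,000. The remaining 3,780,000 passes to the descendants.
No child survives, so the initial division is made at the grandchildren's generation.
The descendants' portion (3,780,000) is divided into 14 shares of 270,000: Cassia, Willa, Priya, Celia, Rangi, Faisal, Phaedra, Uma, Vance, Erik, Hollis, Mateus, Teodor, and Paloma each take 270,000.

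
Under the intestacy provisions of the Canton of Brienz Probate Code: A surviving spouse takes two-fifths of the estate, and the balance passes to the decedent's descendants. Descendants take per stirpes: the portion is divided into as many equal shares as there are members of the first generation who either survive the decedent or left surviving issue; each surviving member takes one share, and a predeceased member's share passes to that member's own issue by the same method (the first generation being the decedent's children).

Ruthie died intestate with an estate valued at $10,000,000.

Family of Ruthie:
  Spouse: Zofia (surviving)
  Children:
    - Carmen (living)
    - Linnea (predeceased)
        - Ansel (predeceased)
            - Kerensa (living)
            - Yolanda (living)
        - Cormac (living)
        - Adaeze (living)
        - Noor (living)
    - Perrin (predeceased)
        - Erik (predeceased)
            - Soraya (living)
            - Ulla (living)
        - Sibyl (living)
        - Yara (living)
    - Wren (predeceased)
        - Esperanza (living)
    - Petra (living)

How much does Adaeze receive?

Zofia takes two-fifths of $10,000,000 = $4,000,000. The remaining $6,000,000 passes to the descendants.
The descendants' portion ($6,000,000) is divided into 5 shares of $1,200,000: Carmen and Petra each take $1,200,000; Linnea's $1,200,000 share passes to Linnea's issue; Perrin's $1,200,000 share passes to Perrin's issue; Wren's $1,200,000 share passes to Wren's issue.
Linnea's share ($1,200,000) is divided into 4 shares of $300,000: Cormac, Adaeze, and Noor each take $300,000; Ansel's $300,000 share passes to Ansel's issue.
Ansel's share ($300,000) is divided into 2 shares of $150,000: Kerensa and Yolanda each take $150,000.
Perrin's share ($1,200,000) is divided into 3 shares of $400,000: Sibyl and Yara each take $400,000; Erik's $400,000 share passes to Erik's issue.
Erik's share ($400,000) is divided into 2 shares of $200,000: Soraya and Ulla each take $200,000.
Wren's share ($1,200,000) passes entirely to Esperanza.

Adaeze receives $300,000.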